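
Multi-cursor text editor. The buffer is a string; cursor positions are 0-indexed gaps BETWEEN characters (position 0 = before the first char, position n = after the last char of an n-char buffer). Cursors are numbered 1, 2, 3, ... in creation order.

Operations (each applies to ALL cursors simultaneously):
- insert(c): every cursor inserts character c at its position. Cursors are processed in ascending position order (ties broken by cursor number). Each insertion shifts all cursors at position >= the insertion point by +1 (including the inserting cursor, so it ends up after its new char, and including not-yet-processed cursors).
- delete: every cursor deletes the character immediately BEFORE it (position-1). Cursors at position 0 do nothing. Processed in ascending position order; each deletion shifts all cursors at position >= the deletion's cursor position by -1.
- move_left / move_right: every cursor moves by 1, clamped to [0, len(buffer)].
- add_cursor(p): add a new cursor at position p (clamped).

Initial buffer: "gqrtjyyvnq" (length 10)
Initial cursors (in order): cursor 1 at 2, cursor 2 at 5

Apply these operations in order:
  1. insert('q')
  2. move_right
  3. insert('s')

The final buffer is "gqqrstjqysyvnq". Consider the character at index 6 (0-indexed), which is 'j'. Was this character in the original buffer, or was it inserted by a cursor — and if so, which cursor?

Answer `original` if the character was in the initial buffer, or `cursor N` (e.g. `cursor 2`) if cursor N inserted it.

Answer: original

Derivation:
After op 1 (insert('q')): buffer="gqqrtjqyyvnq" (len 12), cursors c1@3 c2@7, authorship ..1...2.....
After op 2 (move_right): buffer="gqqrtjqyyvnq" (len 12), cursors c1@4 c2@8, authorship ..1...2.....
After op 3 (insert('s')): buffer="gqqrstjqysyvnq" (len 14), cursors c1@5 c2@10, authorship ..1.1..2.2....
Authorship (.=original, N=cursor N): . . 1 . 1 . . 2 . 2 . . . .
Index 6: author = original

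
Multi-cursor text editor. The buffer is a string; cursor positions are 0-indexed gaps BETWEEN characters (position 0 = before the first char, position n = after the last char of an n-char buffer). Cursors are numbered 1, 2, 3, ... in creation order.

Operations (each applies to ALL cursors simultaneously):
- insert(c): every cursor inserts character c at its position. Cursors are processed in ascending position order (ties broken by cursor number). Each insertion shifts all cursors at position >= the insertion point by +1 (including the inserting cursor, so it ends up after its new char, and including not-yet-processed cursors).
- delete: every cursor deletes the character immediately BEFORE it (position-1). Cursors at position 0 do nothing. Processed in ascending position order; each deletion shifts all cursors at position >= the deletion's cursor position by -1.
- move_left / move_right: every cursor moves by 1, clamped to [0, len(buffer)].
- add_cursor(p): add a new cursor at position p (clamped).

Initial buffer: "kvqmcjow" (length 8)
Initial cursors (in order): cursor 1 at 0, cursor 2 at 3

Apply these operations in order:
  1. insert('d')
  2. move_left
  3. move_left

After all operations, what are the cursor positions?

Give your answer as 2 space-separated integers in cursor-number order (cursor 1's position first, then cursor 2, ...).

Answer: 0 3

Derivation:
After op 1 (insert('d')): buffer="dkvqdmcjow" (len 10), cursors c1@1 c2@5, authorship 1...2.....
After op 2 (move_left): buffer="dkvqdmcjow" (len 10), cursors c1@0 c2@4, authorship 1...2.....
After op 3 (move_left): buffer="dkvqdmcjow" (len 10), cursors c1@0 c2@3, authorship 1...2.....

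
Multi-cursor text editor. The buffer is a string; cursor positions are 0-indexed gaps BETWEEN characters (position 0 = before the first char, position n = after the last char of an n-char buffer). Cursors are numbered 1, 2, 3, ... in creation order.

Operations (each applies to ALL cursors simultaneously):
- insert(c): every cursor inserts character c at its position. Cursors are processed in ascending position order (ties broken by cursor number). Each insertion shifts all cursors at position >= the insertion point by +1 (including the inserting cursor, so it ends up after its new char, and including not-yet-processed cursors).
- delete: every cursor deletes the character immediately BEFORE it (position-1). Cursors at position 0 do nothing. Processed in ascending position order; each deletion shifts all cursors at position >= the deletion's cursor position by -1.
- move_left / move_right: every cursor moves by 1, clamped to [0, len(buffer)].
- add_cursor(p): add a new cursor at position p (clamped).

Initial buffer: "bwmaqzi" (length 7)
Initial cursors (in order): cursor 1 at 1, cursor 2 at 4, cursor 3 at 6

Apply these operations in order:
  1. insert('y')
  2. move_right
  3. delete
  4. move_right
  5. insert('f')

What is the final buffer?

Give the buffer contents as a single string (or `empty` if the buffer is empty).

Answer: bymfayzfyf

Derivation:
After op 1 (insert('y')): buffer="bywmayqzyi" (len 10), cursors c1@2 c2@6 c3@9, authorship .1...2..3.
After op 2 (move_right): buffer="bywmayqzyi" (len 10), cursors c1@3 c2@7 c3@10, authorship .1...2..3.
After op 3 (delete): buffer="bymayzy" (len 7), cursors c1@2 c2@5 c3@7, authorship .1..2.3
After op 4 (move_right): buffer="bymayzy" (len 7), cursors c1@3 c2@6 c3@7, authorship .1..2.3
After op 5 (insert('f')): buffer="bymfayzfyf" (len 10), cursors c1@4 c2@8 c3@10, authorship .1.1.2.233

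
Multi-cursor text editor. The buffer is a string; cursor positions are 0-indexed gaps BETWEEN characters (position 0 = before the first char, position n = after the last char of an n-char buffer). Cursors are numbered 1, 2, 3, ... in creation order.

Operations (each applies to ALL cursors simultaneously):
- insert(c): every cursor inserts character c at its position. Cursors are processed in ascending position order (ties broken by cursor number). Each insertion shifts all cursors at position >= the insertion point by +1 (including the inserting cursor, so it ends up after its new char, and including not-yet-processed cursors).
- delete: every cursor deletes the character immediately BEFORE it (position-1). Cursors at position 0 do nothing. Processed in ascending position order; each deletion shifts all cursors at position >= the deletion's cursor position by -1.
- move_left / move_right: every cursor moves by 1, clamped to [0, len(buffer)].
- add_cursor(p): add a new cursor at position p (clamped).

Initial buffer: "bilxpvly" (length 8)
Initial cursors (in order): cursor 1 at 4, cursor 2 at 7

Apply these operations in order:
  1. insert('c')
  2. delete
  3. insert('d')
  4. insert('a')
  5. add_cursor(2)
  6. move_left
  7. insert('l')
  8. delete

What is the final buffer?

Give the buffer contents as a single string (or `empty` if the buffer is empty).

After op 1 (insert('c')): buffer="bilxcpvlcy" (len 10), cursors c1@5 c2@9, authorship ....1...2.
After op 2 (delete): buffer="bilxpvly" (len 8), cursors c1@4 c2@7, authorship ........
After op 3 (insert('d')): buffer="bilxdpvldy" (len 10), cursors c1@5 c2@9, authorship ....1...2.
After op 4 (insert('a')): buffer="bilxdapvlday" (len 12), cursors c1@6 c2@11, authorship ....11...22.
After op 5 (add_cursor(2)): buffer="bilxdapvlday" (len 12), cursors c3@2 c1@6 c2@11, authorship ....11...22.
After op 6 (move_left): buffer="bilxdapvlday" (len 12), cursors c3@1 c1@5 c2@10, authorship ....11...22.
After op 7 (insert('l')): buffer="blilxdlapvldlay" (len 15), cursors c3@2 c1@7 c2@13, authorship .3...111...222.
After op 8 (delete): buffer="bilxdapvlday" (len 12), cursors c3@1 c1@5 c2@10, authorship ....11...22.

Answer: bilxdapvlday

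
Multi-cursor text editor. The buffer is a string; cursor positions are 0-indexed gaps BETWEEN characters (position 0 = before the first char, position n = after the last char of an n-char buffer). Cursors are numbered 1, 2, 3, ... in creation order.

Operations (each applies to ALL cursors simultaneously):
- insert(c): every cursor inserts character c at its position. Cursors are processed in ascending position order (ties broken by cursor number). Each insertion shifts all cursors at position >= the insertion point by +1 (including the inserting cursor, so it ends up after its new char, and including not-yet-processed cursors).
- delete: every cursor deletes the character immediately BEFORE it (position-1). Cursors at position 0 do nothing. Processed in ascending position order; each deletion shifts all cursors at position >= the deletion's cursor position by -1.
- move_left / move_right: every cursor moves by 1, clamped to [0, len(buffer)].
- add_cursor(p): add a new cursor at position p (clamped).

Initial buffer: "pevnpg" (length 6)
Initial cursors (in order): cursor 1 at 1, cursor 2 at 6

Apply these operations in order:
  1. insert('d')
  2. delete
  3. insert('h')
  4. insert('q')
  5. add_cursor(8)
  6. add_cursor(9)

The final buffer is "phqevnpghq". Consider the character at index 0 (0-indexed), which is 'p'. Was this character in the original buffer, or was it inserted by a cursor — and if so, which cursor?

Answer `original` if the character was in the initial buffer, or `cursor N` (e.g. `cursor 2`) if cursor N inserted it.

Answer: original

Derivation:
After op 1 (insert('d')): buffer="pdevnpgd" (len 8), cursors c1@2 c2@8, authorship .1.....2
After op 2 (delete): buffer="pevnpg" (len 6), cursors c1@1 c2@6, authorship ......
After op 3 (insert('h')): buffer="phevnpgh" (len 8), cursors c1@2 c2@8, authorship .1.....2
After op 4 (insert('q')): buffer="phqevnpghq" (len 10), cursors c1@3 c2@10, authorship .11.....22
After op 5 (add_cursor(8)): buffer="phqevnpghq" (len 10), cursors c1@3 c3@8 c2@10, authorship .11.....22
After op 6 (add_cursor(9)): buffer="phqevnpghq" (len 10), cursors c1@3 c3@8 c4@9 c2@10, authorship .11.....22
Authorship (.=original, N=cursor N): . 1 1 . . . . . 2 2
Index 0: author = original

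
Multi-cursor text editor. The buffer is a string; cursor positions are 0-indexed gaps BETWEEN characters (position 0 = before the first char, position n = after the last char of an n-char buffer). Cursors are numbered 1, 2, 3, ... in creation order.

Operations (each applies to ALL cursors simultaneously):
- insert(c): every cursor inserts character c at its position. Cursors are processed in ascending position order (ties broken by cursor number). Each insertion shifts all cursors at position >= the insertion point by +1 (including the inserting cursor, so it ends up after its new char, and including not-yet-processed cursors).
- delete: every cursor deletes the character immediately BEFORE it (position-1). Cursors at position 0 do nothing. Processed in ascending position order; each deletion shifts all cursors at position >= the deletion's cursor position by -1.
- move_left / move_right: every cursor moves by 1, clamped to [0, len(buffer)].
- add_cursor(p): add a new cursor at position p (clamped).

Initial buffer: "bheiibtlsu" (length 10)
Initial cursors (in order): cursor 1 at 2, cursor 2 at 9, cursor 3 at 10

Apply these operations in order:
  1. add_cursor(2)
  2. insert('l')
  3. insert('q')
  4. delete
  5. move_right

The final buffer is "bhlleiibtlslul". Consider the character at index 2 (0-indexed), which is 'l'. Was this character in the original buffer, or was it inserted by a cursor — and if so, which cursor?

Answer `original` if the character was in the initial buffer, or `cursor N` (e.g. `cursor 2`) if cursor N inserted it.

Answer: cursor 1

Derivation:
After op 1 (add_cursor(2)): buffer="bheiibtlsu" (len 10), cursors c1@2 c4@2 c2@9 c3@10, authorship ..........
After op 2 (insert('l')): buffer="bhlleiibtlslul" (len 14), cursors c1@4 c4@4 c2@12 c3@14, authorship ..14.......2.3
After op 3 (insert('q')): buffer="bhllqqeiibtlslqulq" (len 18), cursors c1@6 c4@6 c2@15 c3@18, authorship ..1414.......22.33
After op 4 (delete): buffer="bhlleiibtlslul" (len 14), cursors c1@4 c4@4 c2@12 c3@14, authorship ..14.......2.3
After op 5 (move_right): buffer="bhlleiibtlslul" (len 14), cursors c1@5 c4@5 c2@13 c3@14, authorship ..14.......2.3
Authorship (.=original, N=cursor N): . . 1 4 . . . . . . . 2 . 3
Index 2: author = 1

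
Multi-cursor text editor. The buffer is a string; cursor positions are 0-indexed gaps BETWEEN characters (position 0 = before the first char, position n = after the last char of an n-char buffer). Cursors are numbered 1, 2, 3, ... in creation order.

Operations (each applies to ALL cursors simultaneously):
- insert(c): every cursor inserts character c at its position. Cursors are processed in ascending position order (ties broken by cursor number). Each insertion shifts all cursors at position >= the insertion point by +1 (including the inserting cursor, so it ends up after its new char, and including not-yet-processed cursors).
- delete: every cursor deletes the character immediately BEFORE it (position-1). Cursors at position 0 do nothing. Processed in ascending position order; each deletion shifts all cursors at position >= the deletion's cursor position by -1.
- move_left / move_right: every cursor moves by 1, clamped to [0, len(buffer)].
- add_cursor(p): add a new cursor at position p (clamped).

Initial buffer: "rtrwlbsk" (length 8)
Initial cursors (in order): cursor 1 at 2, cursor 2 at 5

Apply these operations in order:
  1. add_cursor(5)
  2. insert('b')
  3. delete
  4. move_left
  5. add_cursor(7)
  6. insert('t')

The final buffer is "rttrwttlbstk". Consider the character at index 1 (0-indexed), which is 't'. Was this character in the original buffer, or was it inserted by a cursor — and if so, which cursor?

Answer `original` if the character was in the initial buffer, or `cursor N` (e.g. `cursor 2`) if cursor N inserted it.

After op 1 (add_cursor(5)): buffer="rtrwlbsk" (len 8), cursors c1@2 c2@5 c3@5, authorship ........
After op 2 (insert('b')): buffer="rtbrwlbbbsk" (len 11), cursors c1@3 c2@8 c3@8, authorship ..1...23...
After op 3 (delete): buffer="rtrwlbsk" (len 8), cursors c1@2 c2@5 c3@5, authorship ........
After op 4 (move_left): buffer="rtrwlbsk" (len 8), cursors c1@1 c2@4 c3@4, authorship ........
After op 5 (add_cursor(7)): buffer="rtrwlbsk" (len 8), cursors c1@1 c2@4 c3@4 c4@7, authorship ........
After op 6 (insert('t')): buffer="rttrwttlbstk" (len 12), cursors c1@2 c2@7 c3@7 c4@11, authorship .1...23...4.
Authorship (.=original, N=cursor N): . 1 . . . 2 3 . . . 4 .
Index 1: author = 1

Answer: cursor 1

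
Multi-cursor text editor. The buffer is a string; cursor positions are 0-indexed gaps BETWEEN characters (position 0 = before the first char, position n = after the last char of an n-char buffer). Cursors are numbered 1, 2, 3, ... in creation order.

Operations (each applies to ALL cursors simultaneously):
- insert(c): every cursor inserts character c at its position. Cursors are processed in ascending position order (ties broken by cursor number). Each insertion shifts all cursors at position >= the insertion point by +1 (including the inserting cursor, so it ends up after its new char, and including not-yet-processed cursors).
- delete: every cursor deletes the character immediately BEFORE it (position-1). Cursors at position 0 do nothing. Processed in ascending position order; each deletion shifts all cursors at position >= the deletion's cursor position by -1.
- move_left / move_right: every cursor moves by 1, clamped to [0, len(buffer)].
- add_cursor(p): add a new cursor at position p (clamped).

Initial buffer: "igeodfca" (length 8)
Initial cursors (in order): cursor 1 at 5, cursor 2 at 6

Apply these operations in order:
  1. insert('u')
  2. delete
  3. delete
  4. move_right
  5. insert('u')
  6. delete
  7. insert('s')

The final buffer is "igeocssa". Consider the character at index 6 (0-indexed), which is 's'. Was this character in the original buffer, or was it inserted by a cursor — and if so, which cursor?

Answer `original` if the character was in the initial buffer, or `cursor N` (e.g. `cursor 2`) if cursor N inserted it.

After op 1 (insert('u')): buffer="igeodufuca" (len 10), cursors c1@6 c2@8, authorship .....1.2..
After op 2 (delete): buffer="igeodfca" (len 8), cursors c1@5 c2@6, authorship ........
After op 3 (delete): buffer="igeoca" (len 6), cursors c1@4 c2@4, authorship ......
After op 4 (move_right): buffer="igeoca" (len 6), cursors c1@5 c2@5, authorship ......
After op 5 (insert('u')): buffer="igeocuua" (len 8), cursors c1@7 c2@7, authorship .....12.
After op 6 (delete): buffer="igeoca" (len 6), cursors c1@5 c2@5, authorship ......
After op 7 (insert('s')): buffer="igeocssa" (len 8), cursors c1@7 c2@7, authorship .....12.
Authorship (.=original, N=cursor N): . . . . . 1 2 .
Index 6: author = 2

Answer: cursor 2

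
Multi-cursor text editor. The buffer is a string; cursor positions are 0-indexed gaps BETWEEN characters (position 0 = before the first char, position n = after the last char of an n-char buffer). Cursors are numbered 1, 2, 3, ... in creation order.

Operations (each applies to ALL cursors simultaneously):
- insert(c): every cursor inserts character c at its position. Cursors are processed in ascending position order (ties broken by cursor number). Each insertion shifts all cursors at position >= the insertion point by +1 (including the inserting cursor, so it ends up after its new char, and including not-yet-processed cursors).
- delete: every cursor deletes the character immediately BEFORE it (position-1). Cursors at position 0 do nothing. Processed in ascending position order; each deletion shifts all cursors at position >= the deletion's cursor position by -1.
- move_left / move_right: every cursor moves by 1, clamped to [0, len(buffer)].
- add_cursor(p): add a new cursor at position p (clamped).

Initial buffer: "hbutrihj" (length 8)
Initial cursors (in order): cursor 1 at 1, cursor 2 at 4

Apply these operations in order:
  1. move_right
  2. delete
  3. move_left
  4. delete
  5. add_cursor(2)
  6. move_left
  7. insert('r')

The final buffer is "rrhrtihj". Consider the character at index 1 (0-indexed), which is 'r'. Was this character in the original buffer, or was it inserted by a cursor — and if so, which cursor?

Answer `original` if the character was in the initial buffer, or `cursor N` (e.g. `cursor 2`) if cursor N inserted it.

Answer: cursor 2

Derivation:
After op 1 (move_right): buffer="hbutrihj" (len 8), cursors c1@2 c2@5, authorship ........
After op 2 (delete): buffer="hutihj" (len 6), cursors c1@1 c2@3, authorship ......
After op 3 (move_left): buffer="hutihj" (len 6), cursors c1@0 c2@2, authorship ......
After op 4 (delete): buffer="htihj" (len 5), cursors c1@0 c2@1, authorship .....
After op 5 (add_cursor(2)): buffer="htihj" (len 5), cursors c1@0 c2@1 c3@2, authorship .....
After op 6 (move_left): buffer="htihj" (len 5), cursors c1@0 c2@0 c3@1, authorship .....
After op 7 (insert('r')): buffer="rrhrtihj" (len 8), cursors c1@2 c2@2 c3@4, authorship 12.3....
Authorship (.=original, N=cursor N): 1 2 . 3 . . . .
Index 1: author = 2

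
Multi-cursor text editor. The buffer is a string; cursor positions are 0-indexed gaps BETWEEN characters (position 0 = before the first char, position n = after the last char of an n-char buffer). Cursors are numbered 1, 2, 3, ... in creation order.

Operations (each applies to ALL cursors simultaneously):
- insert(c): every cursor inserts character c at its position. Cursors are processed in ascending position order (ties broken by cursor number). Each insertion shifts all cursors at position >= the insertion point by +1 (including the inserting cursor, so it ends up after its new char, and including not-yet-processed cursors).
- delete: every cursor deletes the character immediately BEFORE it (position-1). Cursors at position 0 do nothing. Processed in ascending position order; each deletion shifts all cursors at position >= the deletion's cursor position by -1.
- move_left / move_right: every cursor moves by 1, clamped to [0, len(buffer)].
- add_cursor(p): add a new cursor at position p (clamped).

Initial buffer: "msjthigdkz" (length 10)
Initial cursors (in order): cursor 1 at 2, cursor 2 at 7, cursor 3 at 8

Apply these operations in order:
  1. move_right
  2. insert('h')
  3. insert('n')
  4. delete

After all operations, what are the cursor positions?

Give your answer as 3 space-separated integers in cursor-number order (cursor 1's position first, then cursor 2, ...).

After op 1 (move_right): buffer="msjthigdkz" (len 10), cursors c1@3 c2@8 c3@9, authorship ..........
After op 2 (insert('h')): buffer="msjhthigdhkhz" (len 13), cursors c1@4 c2@10 c3@12, authorship ...1.....2.3.
After op 3 (insert('n')): buffer="msjhnthigdhnkhnz" (len 16), cursors c1@5 c2@12 c3@15, authorship ...11.....22.33.
After op 4 (delete): buffer="msjhthigdhkhz" (len 13), cursors c1@4 c2@10 c3@12, authorship ...1.....2.3.

Answer: 4 10 12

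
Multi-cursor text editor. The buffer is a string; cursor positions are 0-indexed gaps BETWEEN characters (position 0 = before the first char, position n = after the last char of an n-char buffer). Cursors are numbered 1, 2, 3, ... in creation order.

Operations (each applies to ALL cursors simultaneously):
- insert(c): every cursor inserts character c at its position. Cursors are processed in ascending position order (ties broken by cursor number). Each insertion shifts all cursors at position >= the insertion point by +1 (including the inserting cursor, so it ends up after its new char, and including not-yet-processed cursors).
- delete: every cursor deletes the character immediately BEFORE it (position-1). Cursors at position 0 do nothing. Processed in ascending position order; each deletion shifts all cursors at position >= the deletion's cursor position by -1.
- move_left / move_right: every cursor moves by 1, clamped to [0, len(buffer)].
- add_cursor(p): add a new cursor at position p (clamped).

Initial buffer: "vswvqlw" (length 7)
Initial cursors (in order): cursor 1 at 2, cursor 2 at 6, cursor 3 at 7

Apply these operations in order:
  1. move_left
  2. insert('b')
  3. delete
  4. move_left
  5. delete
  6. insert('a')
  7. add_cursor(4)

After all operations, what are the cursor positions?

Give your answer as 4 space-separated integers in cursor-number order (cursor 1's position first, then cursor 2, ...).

Answer: 1 6 6 4

Derivation:
After op 1 (move_left): buffer="vswvqlw" (len 7), cursors c1@1 c2@5 c3@6, authorship .......
After op 2 (insert('b')): buffer="vbswvqblbw" (len 10), cursors c1@2 c2@7 c3@9, authorship .1....2.3.
After op 3 (delete): buffer="vswvqlw" (len 7), cursors c1@1 c2@5 c3@6, authorship .......
After op 4 (move_left): buffer="vswvqlw" (len 7), cursors c1@0 c2@4 c3@5, authorship .......
After op 5 (delete): buffer="vswlw" (len 5), cursors c1@0 c2@3 c3@3, authorship .....
After op 6 (insert('a')): buffer="avswaalw" (len 8), cursors c1@1 c2@6 c3@6, authorship 1...23..
After op 7 (add_cursor(4)): buffer="avswaalw" (len 8), cursors c1@1 c4@4 c2@6 c3@6, authorship 1...23..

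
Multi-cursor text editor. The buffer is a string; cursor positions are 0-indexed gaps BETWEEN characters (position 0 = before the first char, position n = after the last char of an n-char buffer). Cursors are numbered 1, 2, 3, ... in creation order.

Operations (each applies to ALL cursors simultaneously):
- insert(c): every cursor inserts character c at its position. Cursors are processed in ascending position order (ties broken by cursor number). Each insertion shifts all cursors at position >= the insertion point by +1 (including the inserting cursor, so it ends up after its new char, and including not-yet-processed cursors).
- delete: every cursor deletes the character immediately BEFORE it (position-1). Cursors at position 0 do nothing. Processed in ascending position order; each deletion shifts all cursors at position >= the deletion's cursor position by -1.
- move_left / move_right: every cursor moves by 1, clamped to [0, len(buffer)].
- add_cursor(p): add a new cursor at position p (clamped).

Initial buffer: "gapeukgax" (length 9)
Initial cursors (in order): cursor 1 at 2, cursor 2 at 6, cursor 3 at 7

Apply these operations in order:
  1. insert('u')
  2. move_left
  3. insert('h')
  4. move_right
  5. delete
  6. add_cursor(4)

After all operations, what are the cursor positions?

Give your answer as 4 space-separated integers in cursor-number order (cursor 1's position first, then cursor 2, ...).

Answer: 3 8 10 4

Derivation:
After op 1 (insert('u')): buffer="gaupeukuguax" (len 12), cursors c1@3 c2@8 c3@10, authorship ..1....2.3..
After op 2 (move_left): buffer="gaupeukuguax" (len 12), cursors c1@2 c2@7 c3@9, authorship ..1....2.3..
After op 3 (insert('h')): buffer="gahupeukhughuax" (len 15), cursors c1@3 c2@9 c3@12, authorship ..11....22.33..
After op 4 (move_right): buffer="gahupeukhughuax" (len 15), cursors c1@4 c2@10 c3@13, authorship ..11....22.33..
After op 5 (delete): buffer="gahpeukhghax" (len 12), cursors c1@3 c2@8 c3@10, authorship ..1....2.3..
After op 6 (add_cursor(4)): buffer="gahpeukhghax" (len 12), cursors c1@3 c4@4 c2@8 c3@10, authorship ..1....2.3..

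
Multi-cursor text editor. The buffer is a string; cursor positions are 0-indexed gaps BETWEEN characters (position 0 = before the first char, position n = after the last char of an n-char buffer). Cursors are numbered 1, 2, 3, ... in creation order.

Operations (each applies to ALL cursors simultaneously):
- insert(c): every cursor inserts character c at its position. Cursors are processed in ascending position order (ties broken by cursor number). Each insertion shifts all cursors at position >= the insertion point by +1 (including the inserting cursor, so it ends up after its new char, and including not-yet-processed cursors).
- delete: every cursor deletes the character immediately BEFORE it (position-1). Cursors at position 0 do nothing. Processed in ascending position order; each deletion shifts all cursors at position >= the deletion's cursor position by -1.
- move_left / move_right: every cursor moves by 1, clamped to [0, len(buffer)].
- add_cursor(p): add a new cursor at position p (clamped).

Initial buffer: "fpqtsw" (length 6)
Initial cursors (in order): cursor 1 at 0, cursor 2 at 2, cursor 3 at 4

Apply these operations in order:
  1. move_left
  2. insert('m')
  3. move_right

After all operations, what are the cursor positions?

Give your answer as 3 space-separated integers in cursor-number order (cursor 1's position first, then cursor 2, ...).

After op 1 (move_left): buffer="fpqtsw" (len 6), cursors c1@0 c2@1 c3@3, authorship ......
After op 2 (insert('m')): buffer="mfmpqmtsw" (len 9), cursors c1@1 c2@3 c3@6, authorship 1.2..3...
After op 3 (move_right): buffer="mfmpqmtsw" (len 9), cursors c1@2 c2@4 c3@7, authorship 1.2..3...

Answer: 2 4 7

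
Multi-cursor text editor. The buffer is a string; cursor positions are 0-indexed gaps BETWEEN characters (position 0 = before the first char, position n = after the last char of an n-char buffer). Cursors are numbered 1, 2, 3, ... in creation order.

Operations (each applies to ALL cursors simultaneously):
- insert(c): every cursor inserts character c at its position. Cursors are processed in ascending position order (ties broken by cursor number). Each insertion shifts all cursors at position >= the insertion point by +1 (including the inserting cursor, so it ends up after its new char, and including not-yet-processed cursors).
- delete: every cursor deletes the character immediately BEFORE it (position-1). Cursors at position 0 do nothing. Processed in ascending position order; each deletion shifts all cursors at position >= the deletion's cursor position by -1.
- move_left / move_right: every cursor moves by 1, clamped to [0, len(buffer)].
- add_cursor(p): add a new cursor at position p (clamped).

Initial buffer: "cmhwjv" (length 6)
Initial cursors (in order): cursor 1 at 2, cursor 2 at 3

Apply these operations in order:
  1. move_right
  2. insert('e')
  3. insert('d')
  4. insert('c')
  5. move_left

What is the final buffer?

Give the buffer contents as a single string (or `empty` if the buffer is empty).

Answer: cmhedcwedcjv

Derivation:
After op 1 (move_right): buffer="cmhwjv" (len 6), cursors c1@3 c2@4, authorship ......
After op 2 (insert('e')): buffer="cmhewejv" (len 8), cursors c1@4 c2@6, authorship ...1.2..
After op 3 (insert('d')): buffer="cmhedwedjv" (len 10), cursors c1@5 c2@8, authorship ...11.22..
After op 4 (insert('c')): buffer="cmhedcwedcjv" (len 12), cursors c1@6 c2@10, authorship ...111.222..
After op 5 (move_left): buffer="cmhedcwedcjv" (len 12), cursors c1@5 c2@9, authorship ...111.222..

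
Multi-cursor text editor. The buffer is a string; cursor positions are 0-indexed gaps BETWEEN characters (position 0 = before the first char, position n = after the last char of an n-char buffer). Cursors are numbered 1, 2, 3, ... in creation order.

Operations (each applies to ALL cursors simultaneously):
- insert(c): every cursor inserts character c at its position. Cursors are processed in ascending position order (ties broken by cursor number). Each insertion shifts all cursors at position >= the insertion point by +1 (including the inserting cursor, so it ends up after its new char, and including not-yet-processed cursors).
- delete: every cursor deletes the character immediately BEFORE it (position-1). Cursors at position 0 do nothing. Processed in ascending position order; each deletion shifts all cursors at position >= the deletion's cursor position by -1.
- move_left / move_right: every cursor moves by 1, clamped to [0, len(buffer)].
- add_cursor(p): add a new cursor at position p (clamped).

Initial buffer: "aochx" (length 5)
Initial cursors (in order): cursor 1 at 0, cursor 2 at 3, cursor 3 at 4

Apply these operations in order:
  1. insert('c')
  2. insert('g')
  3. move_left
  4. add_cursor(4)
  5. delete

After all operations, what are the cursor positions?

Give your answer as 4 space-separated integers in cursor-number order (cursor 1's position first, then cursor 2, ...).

Answer: 0 3 5 2

Derivation:
After op 1 (insert('c')): buffer="caocchcx" (len 8), cursors c1@1 c2@5 c3@7, authorship 1...2.3.
After op 2 (insert('g')): buffer="cgaoccghcgx" (len 11), cursors c1@2 c2@7 c3@10, authorship 11...22.33.
After op 3 (move_left): buffer="cgaoccghcgx" (len 11), cursors c1@1 c2@6 c3@9, authorship 11...22.33.
After op 4 (add_cursor(4)): buffer="cgaoccghcgx" (len 11), cursors c1@1 c4@4 c2@6 c3@9, authorship 11...22.33.
After op 5 (delete): buffer="gacghgx" (len 7), cursors c1@0 c4@2 c2@3 c3@5, authorship 1..2.3.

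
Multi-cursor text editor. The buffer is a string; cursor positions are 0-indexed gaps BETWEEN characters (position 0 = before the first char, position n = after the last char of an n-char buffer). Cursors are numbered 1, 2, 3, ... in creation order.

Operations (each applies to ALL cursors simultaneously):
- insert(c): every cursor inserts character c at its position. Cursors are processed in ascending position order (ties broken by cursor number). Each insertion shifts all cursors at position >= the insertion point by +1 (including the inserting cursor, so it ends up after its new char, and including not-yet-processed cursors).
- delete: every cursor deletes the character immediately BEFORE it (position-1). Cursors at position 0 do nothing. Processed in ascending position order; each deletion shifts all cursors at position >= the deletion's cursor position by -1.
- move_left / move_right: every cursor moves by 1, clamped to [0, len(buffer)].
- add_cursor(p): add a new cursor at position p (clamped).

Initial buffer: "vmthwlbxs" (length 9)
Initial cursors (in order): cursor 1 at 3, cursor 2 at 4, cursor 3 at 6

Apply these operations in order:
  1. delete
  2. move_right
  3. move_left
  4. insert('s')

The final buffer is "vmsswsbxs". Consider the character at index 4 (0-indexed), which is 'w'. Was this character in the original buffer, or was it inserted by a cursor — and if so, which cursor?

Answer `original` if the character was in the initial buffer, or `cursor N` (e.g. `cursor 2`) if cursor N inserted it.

Answer: original

Derivation:
After op 1 (delete): buffer="vmwbxs" (len 6), cursors c1@2 c2@2 c3@3, authorship ......
After op 2 (move_right): buffer="vmwbxs" (len 6), cursors c1@3 c2@3 c3@4, authorship ......
After op 3 (move_left): buffer="vmwbxs" (len 6), cursors c1@2 c2@2 c3@3, authorship ......
After op 4 (insert('s')): buffer="vmsswsbxs" (len 9), cursors c1@4 c2@4 c3@6, authorship ..12.3...
Authorship (.=original, N=cursor N): . . 1 2 . 3 . . .
Index 4: author = original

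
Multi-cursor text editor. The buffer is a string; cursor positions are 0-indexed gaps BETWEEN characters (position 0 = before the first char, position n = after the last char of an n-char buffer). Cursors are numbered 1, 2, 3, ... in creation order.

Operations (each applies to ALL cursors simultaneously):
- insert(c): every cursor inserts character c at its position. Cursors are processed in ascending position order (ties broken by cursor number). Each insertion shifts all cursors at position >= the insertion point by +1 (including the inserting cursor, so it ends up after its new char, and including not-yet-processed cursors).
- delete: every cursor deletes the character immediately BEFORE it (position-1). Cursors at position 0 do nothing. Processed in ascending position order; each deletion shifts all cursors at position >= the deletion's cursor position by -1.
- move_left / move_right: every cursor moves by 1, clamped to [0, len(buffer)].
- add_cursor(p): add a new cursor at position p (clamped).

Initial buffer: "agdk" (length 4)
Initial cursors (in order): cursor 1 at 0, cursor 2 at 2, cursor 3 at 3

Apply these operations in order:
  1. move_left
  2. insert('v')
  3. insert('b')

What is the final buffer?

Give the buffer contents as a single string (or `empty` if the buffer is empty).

Answer: vbavbgvbdk

Derivation:
After op 1 (move_left): buffer="agdk" (len 4), cursors c1@0 c2@1 c3@2, authorship ....
After op 2 (insert('v')): buffer="vavgvdk" (len 7), cursors c1@1 c2@3 c3@5, authorship 1.2.3..
After op 3 (insert('b')): buffer="vbavbgvbdk" (len 10), cursors c1@2 c2@5 c3@8, authorship 11.22.33..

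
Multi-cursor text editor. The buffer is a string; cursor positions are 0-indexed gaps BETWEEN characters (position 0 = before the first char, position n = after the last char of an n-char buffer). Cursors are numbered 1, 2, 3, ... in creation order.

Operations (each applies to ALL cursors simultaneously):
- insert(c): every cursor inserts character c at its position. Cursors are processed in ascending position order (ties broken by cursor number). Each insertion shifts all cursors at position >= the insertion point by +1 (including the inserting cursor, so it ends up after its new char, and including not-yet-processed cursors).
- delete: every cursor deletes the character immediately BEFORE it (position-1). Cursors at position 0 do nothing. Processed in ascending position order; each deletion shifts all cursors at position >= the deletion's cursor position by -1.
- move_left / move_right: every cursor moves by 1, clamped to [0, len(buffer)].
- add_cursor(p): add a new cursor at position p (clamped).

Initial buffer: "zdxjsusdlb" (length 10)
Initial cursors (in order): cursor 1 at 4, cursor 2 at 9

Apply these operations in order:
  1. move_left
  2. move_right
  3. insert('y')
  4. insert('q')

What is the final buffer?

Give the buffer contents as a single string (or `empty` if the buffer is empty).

Answer: zdxjyqsusdlyqb

Derivation:
After op 1 (move_left): buffer="zdxjsusdlb" (len 10), cursors c1@3 c2@8, authorship ..........
After op 2 (move_right): buffer="zdxjsusdlb" (len 10), cursors c1@4 c2@9, authorship ..........
After op 3 (insert('y')): buffer="zdxjysusdlyb" (len 12), cursors c1@5 c2@11, authorship ....1.....2.
After op 4 (insert('q')): buffer="zdxjyqsusdlyqb" (len 14), cursors c1@6 c2@13, authorship ....11.....22.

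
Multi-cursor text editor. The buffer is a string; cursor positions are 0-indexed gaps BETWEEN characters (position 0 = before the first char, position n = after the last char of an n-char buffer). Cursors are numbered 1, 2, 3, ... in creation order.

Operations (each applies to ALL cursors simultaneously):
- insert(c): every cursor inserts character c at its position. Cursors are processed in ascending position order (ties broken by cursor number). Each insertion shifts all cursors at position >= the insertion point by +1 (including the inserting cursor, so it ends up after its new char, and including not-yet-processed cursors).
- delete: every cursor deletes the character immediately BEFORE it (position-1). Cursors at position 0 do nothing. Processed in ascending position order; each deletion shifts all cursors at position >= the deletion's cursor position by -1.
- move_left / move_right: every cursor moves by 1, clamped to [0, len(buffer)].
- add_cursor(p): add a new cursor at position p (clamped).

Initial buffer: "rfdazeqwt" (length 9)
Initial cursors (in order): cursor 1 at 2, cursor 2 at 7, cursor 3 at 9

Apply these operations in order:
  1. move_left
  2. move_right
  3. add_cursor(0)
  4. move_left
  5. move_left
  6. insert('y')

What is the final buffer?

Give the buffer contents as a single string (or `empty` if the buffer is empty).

Answer: yyrfdazyeqywt

Derivation:
After op 1 (move_left): buffer="rfdazeqwt" (len 9), cursors c1@1 c2@6 c3@8, authorship .........
After op 2 (move_right): buffer="rfdazeqwt" (len 9), cursors c1@2 c2@7 c3@9, authorship .........
After op 3 (add_cursor(0)): buffer="rfdazeqwt" (len 9), cursors c4@0 c1@2 c2@7 c3@9, authorship .........
After op 4 (move_left): buffer="rfdazeqwt" (len 9), cursors c4@0 c1@1 c2@6 c3@8, authorship .........
After op 5 (move_left): buffer="rfdazeqwt" (len 9), cursors c1@0 c4@0 c2@5 c3@7, authorship .........
After op 6 (insert('y')): buffer="yyrfdazyeqywt" (len 13), cursors c1@2 c4@2 c2@8 c3@11, authorship 14.....2..3..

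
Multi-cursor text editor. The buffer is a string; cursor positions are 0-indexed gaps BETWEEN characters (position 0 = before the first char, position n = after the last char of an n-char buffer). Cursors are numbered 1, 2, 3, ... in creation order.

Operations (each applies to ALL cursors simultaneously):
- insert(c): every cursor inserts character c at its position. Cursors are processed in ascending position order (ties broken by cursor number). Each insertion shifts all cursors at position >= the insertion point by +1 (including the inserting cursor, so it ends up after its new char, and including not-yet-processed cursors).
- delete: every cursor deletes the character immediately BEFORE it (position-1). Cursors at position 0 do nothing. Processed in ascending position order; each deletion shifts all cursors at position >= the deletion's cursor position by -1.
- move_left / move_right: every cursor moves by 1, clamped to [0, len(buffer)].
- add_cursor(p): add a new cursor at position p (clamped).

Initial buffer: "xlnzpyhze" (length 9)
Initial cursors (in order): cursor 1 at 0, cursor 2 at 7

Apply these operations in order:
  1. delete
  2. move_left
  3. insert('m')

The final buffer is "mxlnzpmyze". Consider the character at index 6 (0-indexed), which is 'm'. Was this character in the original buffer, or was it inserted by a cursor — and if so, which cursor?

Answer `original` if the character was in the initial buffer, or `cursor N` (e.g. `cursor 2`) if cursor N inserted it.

Answer: cursor 2

Derivation:
After op 1 (delete): buffer="xlnzpyze" (len 8), cursors c1@0 c2@6, authorship ........
After op 2 (move_left): buffer="xlnzpyze" (len 8), cursors c1@0 c2@5, authorship ........
After op 3 (insert('m')): buffer="mxlnzpmyze" (len 10), cursors c1@1 c2@7, authorship 1.....2...
Authorship (.=original, N=cursor N): 1 . . . . . 2 . . .
Index 6: author = 2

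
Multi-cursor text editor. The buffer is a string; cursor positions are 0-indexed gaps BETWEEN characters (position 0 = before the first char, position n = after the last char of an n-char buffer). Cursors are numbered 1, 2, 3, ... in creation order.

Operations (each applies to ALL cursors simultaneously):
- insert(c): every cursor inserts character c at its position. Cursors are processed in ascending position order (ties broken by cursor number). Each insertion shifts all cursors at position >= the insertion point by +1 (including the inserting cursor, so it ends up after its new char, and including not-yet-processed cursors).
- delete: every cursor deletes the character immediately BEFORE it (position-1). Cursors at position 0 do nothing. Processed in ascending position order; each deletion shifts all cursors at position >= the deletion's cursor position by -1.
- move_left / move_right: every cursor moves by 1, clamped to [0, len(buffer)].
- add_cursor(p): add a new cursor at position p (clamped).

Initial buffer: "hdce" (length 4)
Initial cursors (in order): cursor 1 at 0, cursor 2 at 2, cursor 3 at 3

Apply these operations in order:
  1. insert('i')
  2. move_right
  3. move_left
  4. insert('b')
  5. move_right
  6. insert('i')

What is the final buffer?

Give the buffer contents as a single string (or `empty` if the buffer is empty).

Answer: ibhidibciibei

Derivation:
After op 1 (insert('i')): buffer="ihdicie" (len 7), cursors c1@1 c2@4 c3@6, authorship 1..2.3.
After op 2 (move_right): buffer="ihdicie" (len 7), cursors c1@2 c2@5 c3@7, authorship 1..2.3.
After op 3 (move_left): buffer="ihdicie" (len 7), cursors c1@1 c2@4 c3@6, authorship 1..2.3.
After op 4 (insert('b')): buffer="ibhdibcibe" (len 10), cursors c1@2 c2@6 c3@9, authorship 11..22.33.
After op 5 (move_right): buffer="ibhdibcibe" (len 10), cursors c1@3 c2@7 c3@10, authorship 11..22.33.
After op 6 (insert('i')): buffer="ibhidibciibei" (len 13), cursors c1@4 c2@9 c3@13, authorship 11.1.22.233.3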